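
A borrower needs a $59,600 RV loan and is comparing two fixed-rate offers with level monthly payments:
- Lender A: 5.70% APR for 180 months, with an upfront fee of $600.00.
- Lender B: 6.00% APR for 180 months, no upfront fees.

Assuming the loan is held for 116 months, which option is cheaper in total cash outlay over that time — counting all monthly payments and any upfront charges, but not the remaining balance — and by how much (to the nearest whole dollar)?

Lender A: monthly rate = 5.7%/12 = 0.0047500; payment = 59,600 × 0.0047500 / (1 − (1+0.0047500)^−180) = $493.33.
Lender B: monthly rate = 6%/12 = 0.0050000; payment = 59,600 × 0.0050000 / (1 − (1+0.0050000)^−180) = $502.94.
Over 116 months: Lender A costs 116 × $493.33 + $600.00 = $57,826.28; Lender B costs 116 × $502.94 = $58,341.04.
Lender A is cheaper by $58,341.04 − $57,826.28 = $514.76.

Lender A by $515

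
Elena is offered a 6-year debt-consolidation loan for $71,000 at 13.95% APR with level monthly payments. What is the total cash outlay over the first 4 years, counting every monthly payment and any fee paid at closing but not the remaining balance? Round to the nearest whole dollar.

Monthly rate = 13.95%/12 = 0.0116250; payment = 71,000 × 0.0116250 / (1 − (1+0.0116250)^−72) = $1,461.11.
Total outlay = 48 × $1,461.11 = $70,133.28.

$70,133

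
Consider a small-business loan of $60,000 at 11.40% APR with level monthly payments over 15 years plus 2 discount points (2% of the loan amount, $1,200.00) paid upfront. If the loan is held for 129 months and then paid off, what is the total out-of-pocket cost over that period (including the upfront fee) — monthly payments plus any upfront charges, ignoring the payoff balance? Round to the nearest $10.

Monthly rate = 11.4%/12 = 0.0095000; payment = 60,000 × 0.0095000 / (1 − (1+0.0095000)^−180) = $697.10.
Total outlay = 129 × $697.10 + $1,200.00 = $91,125.90.

$91,130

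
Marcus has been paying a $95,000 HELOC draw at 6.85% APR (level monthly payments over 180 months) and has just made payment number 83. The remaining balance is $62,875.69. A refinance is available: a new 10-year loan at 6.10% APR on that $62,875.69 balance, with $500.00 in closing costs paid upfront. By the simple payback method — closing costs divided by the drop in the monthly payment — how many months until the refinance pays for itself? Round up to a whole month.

Current payment = 95,000 × 6.85%/12 / (1 − (1+0.0057083)^−180) = $845.94.
Refinanced payment = 62,875.69 × 0.0050833 / (1 − (1+0.0050833)^−120) = $701.21.
Monthly savings = $845.94 − $701.21 = $144.73.
Break-even = $500.00 / $144.73 = 3.45 → 4 months.

4 months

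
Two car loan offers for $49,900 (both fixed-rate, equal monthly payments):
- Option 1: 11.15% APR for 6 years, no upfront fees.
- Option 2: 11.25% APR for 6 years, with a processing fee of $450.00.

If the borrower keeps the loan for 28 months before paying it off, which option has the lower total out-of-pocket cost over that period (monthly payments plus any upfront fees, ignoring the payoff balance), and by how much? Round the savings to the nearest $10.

Option 1 by $520

Option 1: at 11.15% the monthly rate is 0.0092917, so the payment is 49,900 × 0.0092917 / (1 − 1.0092917^−72) = $953.64.
Option 2: at 11.25% the monthly rate is 0.0093750, so the payment is 49,900 × 0.0093750 / (1 − 1.0093750^−72) = $956.20.
Over 28 months: Option 1 costs 28 × $953.64 = $26,701.92; Option 2 costs 28 × $956.20 + $450.00 = $27,223.60.
Option 1 is cheaper by $27,223.60 − $26,701.92 = $521.68.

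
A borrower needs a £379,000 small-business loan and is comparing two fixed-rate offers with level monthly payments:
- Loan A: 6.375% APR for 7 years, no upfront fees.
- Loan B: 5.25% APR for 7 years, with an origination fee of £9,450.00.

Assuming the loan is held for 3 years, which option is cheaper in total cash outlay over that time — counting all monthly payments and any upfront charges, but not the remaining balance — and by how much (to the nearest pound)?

Loan A by £2,119

Loan A: monthly rate = 6.375%/12 = 0.0053125; payment = 379,000 × 0.0053125 / (1 − (1+0.0053125)^−84) = £5,605.03.
Loan B: monthly rate = 5.25%/12 = 0.0043750; payment = 379,000 × 0.0043750 / (1 − (1+0.0043750)^−84) = £5,401.39.
Over 36 months: Loan A costs 36 × £5,605.03 = £201,781.08; Loan B costs 36 × £5,401.39 + £9,450.00 = £203,900.04.
Loan A is cheaper by £203,900.04 − £201,781.08 = £2,118.96.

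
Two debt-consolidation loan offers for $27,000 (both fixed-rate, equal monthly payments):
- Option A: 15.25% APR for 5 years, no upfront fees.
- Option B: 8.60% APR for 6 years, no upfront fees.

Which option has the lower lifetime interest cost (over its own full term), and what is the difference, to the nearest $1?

Option B by $4,096

Option A: at 15.25% the monthly rate is 0.0127083, so the payment is 27,000 × 0.0127083 / (1 − 1.0127083^−60) = $645.88.
Total interest on Option A = 60 × $645.88 − $27,000 = $11,752.80.
Option B: at 8.60% the monthly rate is 0.0071667, so the payment is 27,000 × 0.0071667 / (1 − 1.0071667^−72) = $481.35.
Total interest on Option B = 72 × $481.35 − $27,000 = $7,657.20.
Option B is lower by $4,095.60.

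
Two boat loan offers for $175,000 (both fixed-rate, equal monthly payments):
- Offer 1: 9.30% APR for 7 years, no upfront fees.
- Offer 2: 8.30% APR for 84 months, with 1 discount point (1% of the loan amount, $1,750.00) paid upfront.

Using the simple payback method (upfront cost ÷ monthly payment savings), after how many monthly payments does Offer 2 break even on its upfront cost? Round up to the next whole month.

Offer 1: at 9.30% the monthly rate is 0.0077500, so the payment is 175,000 × 0.0077500 / (1 − 1.0077500^−84) = $2,842.31.
Offer 2: at 8.30% the monthly rate is 0.0069167, so the payment is 175,000 × 0.0069167 / (1 − 1.0069167^−84) = $2,753.82.
Monthly savings = $2,842.31 − $2,753.82 = $88.49.
Break-even = $1,750.00 / $88.49 = 19.78 → 20 months.

20 months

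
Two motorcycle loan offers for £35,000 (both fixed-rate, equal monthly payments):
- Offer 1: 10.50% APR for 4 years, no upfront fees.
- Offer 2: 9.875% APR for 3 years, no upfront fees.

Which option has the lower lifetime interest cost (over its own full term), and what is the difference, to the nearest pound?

Offer 1: at 10.50% the monthly rate is 0.0087500, so the payment is 35,000 × 0.0087500 / (1 − 1.0087500^−48) = £896.12.
Total interest on Offer 1 = 48 × £896.12 − £35,000 = £8,013.76.
Offer 2: monthly rate = 9.875%/12 = 0.0082292; payment = 35,000 × 0.0082292 / (1 − (1+0.0082292)^−36) = £1,127.30.
Total interest on Offer 2 = 36 × £1,127.30 − £35,000 = £5,582.80.
Offer 2 is lower by £2,430.96.

Offer 2 by £2,431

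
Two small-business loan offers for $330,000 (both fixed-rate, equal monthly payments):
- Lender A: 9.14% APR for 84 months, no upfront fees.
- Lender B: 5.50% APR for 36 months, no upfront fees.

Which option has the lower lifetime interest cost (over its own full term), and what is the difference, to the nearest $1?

Lender B by $89,234

Lender A: at 9.14% the monthly rate is 0.0076167, so the payment is 330,000 × 0.0076167 / (1 − 1.0076167^−84) = $5,332.87.
Total interest on Lender A = 84 × $5,332.87 − $330,000 = $117,961.08.
Lender B: at 5.50% the monthly rate is 0.0045833, so the payment is 330,000 × 0.0045833 / (1 − 1.0045833^−36) = $9,964.65.
Total interest on Lender B = 36 × $9,964.65 − $330,000 = $28,727.40.
Lender B is lower by $89,233.68.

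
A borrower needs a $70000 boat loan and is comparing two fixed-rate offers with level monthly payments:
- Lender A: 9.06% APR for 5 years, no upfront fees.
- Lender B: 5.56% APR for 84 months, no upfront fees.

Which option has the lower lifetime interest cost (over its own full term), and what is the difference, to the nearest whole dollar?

Lender B by $2,644

Lender A: monthly rate = 9.06%/12 = 0.0075500; payment = 70,000 × 0.0075500 / (1 − (1+0.0075500)^−60) = $1,455.12.
Total interest on Lender A = 60 × $1,455.12 − $70,000 = $17,307.20.
Lender B: at 5.56% the monthly rate is 0.0046333, so the payment is 70,000 × 0.0046333 / (1 − 1.0046333^−84) = $1,007.90.
Total interest on Lender B = 84 × $1,007.90 − $70,000 = $14,663.60.
Lender B is lower by $2,643.60.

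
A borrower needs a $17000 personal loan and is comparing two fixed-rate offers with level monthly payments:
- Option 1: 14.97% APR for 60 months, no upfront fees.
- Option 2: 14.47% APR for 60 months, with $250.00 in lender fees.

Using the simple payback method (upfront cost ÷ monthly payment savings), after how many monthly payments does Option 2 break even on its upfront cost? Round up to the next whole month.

Option 1: monthly rate = 14.97%/12 = 0.0124750; payment = 17,000 × 0.0124750 / (1 − (1+0.0124750)^−60) = $404.16.
Option 2: monthly rate = 14.47%/12 = 0.0120583; payment = 17,000 × 0.0120583 / (1 − (1+0.0120583)^−60) = $399.71.
Monthly savings = $404.16 − $399.71 = $4.45.
Break-even = $250.00 / $4.45 = 56.18 → 57 months.

57 months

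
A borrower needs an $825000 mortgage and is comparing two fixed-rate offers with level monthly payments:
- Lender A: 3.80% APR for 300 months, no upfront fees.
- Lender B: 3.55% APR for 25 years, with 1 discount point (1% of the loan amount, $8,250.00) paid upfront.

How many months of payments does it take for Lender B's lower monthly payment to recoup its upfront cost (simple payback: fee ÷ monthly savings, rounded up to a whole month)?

Lender A: monthly rate = 3.8%/12 = 0.0031667; payment = 825,000 × 0.0031667 / (1 − (1+0.0031667)^−300) = $4,264.07.
Lender B: at 3.55% the monthly rate is 0.0029583, so the payment is 825,000 × 0.0029583 / (1 − 1.0029583^−300) = $4,152.30.
Monthly savings = $4,264.07 − $4,152.30 = $111.77.
Break-even = $8,250.00 / $111.77 = 73.81 → 74 months.

74 months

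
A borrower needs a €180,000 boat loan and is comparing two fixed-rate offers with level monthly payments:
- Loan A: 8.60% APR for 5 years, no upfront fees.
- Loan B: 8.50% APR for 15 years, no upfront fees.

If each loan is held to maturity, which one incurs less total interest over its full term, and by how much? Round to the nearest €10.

Loan A by €96,960

Loan A: monthly rate = 8.6%/12 = 0.0071667; payment = 180,000 × 0.0071667 / (1 − (1+0.0071667)^−60) = €3,701.66.
Total interest on Loan A = 60 × €3,701.66 − €180,000 = €42,099.60.
Loan B: monthly rate = 8.5%/12 = 0.0070833; payment = 180,000 × 0.0070833 / (1 − (1+0.0070833)^−180) = €1,772.53.
Total interest on Loan B = 180 × €1,772.53 − €180,000 = €139,055.40.
Loan A is lower by €96,955.80.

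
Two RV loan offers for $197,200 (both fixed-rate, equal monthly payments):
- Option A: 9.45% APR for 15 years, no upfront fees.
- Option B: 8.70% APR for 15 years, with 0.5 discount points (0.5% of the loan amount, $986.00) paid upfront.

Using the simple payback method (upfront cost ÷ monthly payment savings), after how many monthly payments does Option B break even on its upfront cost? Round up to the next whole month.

12 months

Option A: monthly rate = 9.45%/12 = 0.0078750; payment = 197,200 × 0.0078750 / (1 − (1+0.0078750)^−180) = $2,053.27.
Option B: at 8.70% the monthly rate is 0.0072500, so the payment is 197,200 × 0.0072500 / (1 − 1.0072500^−180) = $1,965.09.
Monthly savings = $2,053.27 − $1,965.09 = $88.18.
Break-even = $986.00 / $88.18 = 11.18 → 12 months.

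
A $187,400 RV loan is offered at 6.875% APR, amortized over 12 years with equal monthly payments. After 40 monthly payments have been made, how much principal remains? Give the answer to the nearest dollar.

With monthly rate i = 6.875%/12 = 0.0057292, the balance after k of n payments is P · [(1+i)^n − (1+i)^k] / [(1+i)^n − 1].
(1+0.0057292)^144 = 2.27651487 and (1+0.0057292)^40 = 1.25672948, so the balance is 187,400 × (2.27651487 − 1.25672948) / (2.27651487 − 1) = $149,710.58.

$149,711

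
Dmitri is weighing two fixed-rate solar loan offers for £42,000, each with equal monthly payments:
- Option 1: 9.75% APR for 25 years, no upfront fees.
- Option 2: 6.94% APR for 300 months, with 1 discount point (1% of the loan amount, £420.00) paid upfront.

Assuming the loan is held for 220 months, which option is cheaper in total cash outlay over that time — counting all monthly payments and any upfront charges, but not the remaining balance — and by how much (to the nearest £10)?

Option 1: monthly rate = 9.75%/12 = 0.0081250; payment = 42,000 × 0.0081250 / (1 − (1+0.0081250)^−300) = £374.28.
Option 2: at 6.94% the monthly rate is 0.0057833, so the payment is 42,000 × 0.0057833 / (1 − 1.0057833^−300) = £295.24.
Over 220 months: Option 1 costs 220 × £374.28 = £82,341.60; Option 2 costs 220 × £295.24 + £420.00 = £65,372.80.
Option 2 is cheaper by £82,341.60 − £65,372.80 = £16,968.80.

Option 2 by £16,970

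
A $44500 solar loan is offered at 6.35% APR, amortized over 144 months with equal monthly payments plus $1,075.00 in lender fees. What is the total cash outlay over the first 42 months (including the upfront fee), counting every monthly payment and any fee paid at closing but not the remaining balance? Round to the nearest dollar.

$19,654

Monthly rate = 6.35%/12 = 0.0052917; payment = 44,500 × 0.0052917 / (1 − (1+0.0052917)^−144) = $442.36.
Total outlay = 42 × $442.36 + $1,075.00 = $19,654.12.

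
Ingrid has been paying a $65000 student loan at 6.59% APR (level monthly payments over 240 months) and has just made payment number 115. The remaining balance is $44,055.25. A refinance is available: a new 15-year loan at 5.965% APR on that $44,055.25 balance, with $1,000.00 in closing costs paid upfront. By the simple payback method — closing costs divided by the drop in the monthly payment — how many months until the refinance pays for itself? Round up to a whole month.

Current payment = 65,000 × 6.59%/12 / (1 − (1+0.0054917)^−240) = $488.07.
Refinanced payment = 44,055.25 × 0.0049708 / (1 − (1+0.0049708)^−180) = $370.93.
Monthly savings = $488.07 − $370.93 = $117.14.
Break-even = $1,000.00 / $117.14 = 8.54 → 9 months.

9 months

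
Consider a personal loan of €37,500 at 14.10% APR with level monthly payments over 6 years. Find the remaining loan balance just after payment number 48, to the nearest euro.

€16,120

With monthly rate i = 14.1%/12 = 0.0117500, the balance after k of n payments is P · [(1+i)^n − (1+i)^k] / [(1+i)^n − 1].
(1+0.0117500)^72 = 2.31884298 and (1+0.0117500)^48 = 1.75191982, so the balance is 37,500 × (2.31884298 − 1.75191982) / (2.31884298 − 1) = €16,119.90.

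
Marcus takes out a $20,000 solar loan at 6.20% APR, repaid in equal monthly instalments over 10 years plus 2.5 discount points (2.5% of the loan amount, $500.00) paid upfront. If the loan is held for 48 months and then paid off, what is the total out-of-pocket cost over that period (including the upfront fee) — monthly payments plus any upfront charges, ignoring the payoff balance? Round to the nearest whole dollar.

At 6.20% the monthly rate is 0.0051667, so the payment is 20,000 × 0.0051667 / (1 − 1.0051667^−120) = $224.06.
Total outlay = 48 × $224.06 + $500.00 = $11,254.88.

$11,255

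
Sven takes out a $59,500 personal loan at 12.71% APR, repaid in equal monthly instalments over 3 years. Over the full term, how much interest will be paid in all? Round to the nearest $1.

$12,374

At 12.71% the monthly rate is 0.0105917, so the payment is 59,500 × 0.0105917 / (1 − 1.0105917^−36) = $1,996.49.
Total paid = 36 × $1,996.49 = $71,873.64; interest = $71,873.64 − $59,500 = $12,373.64.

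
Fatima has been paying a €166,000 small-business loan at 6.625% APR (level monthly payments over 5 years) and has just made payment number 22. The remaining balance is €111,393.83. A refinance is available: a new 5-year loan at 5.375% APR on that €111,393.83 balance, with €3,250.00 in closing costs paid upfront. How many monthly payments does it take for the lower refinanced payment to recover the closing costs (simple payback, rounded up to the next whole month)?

Current payment = 166,000 × 6.625%/12 / (1 − (1+0.0055208)^−60) = €3,257.71.
Refinanced payment = 111,393.83 × 0.0044792 / (1 − (1+0.0044792)^−60) = €2,121.33.
Monthly savings = €3,257.71 − €2,121.33 = €1,136.38.
Break-even = €3,250.00 / €1,136.38 = 2.86 → 3 months.

3 months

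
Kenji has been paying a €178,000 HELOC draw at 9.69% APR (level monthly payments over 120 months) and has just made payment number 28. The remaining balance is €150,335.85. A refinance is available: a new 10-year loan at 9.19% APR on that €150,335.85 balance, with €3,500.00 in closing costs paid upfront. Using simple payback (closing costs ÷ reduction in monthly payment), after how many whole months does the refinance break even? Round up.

9 months

Current payment = 178,000 × 9.69%/12 / (1 − (1+0.0080750)^−120) = €2,321.83.
Refinanced payment = 150,335.85 × 0.0076583 / (1 − (1+0.0076583)^−120) = €1,919.88.
Monthly savings = €2,321.83 − €1,919.88 = €401.95.
Break-even = €3,500.00 / €401.95 = 8.71 → 9 months.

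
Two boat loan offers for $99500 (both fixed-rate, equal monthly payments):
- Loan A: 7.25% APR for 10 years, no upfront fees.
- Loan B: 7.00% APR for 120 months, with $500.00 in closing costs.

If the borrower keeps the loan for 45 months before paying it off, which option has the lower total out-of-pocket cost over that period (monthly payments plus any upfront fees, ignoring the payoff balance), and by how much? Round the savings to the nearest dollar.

Loan B by $79

Loan A: at 7.25% the monthly rate is 0.0060417, so the payment is 99,500 × 0.0060417 / (1 − 1.0060417^−120) = $1,168.14.
Loan B: at 7.00% the monthly rate is 0.0058333, so the payment is 99,500 × 0.0058333 / (1 − 1.0058333^−120) = $1,155.28.
Over 45 months: Loan A costs 45 × $1,168.14 = $52,566.30; Loan B costs 45 × $1,155.28 + $500.00 = $52,487.60.
Loan B is cheaper by $52,566.30 − $52,487.60 = $78.70.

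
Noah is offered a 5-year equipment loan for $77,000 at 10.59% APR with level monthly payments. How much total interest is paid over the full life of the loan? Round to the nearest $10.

$22,510

Monthly rate = 10.59%/12 = 0.0088250; payment = 77,000 × 0.0088250 / (1 − (1+0.0088250)^−60) = $1,658.47.
Total paid = 60 × $1,658.47 = $99,508.20; interest = $99,508.20 − $77,000 = $22,508.20.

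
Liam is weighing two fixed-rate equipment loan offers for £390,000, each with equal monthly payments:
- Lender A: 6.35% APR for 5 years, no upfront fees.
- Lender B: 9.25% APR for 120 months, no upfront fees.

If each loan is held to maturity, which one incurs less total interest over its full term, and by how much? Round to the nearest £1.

Lender A by £142,988

Lender A: at 6.35% the monthly rate is 0.0052917, so the payment is 390,000 × 0.0052917 / (1 − 1.0052917^−60) = £7,603.43.
Total interest on Lender A = 60 × £7,603.43 − £390,000 = £66,205.80.
Lender B: at 9.25% the monthly rate is 0.0077083, so the payment is 390,000 × 0.0077083 / (1 − 1.0077083^−120) = £4,993.28.
Total interest on Lender B = 120 × £4,993.28 − £390,000 = £209,193.60.
Lender A is lower by £142,987.80.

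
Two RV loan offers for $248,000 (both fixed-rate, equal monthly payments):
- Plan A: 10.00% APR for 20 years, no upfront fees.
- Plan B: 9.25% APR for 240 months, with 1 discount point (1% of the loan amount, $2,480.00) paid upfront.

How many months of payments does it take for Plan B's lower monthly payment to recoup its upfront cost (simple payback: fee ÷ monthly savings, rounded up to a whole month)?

Plan A: at 10.00% the monthly rate is 0.0083333, so the payment is 248,000 × 0.0083333 / (1 − 1.0083333^−240) = $2,393.25.
Plan B: at 9.25% the monthly rate is 0.0077083, so the payment is 248,000 × 0.0077083 / (1 − 1.0077083^−240) = $2,271.35.
Monthly savings = $2,393.25 − $2,271.35 = $121.90.
Break-even = $2,480.00 / $121.90 = 20.34 → 21 months.

21 months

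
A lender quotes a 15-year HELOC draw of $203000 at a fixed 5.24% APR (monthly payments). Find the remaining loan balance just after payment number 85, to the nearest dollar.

With monthly rate i = 5.24%/12 = 0.0043667, the balance after k of n payments is P · [(1+i)^n − (1+i)^k] / [(1+i)^n − 1].
(1+0.0043667)^180 = 2.19084843 and (1+0.0043667)^85 = 1.44825392, so the balance is 203,000 × (2.19084843 − 1.44825392) / (2.19084843 − 1) = $126,587.63.

$126,588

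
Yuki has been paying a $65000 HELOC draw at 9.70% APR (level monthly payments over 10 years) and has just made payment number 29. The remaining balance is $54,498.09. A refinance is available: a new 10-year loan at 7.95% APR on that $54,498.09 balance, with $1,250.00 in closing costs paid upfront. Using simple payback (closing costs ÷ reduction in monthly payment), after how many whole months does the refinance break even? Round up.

Current payment = 65,000 × 9.7%/12 / (1 − (1+0.0080833)^−120) = $848.22.
Refinanced payment = 54,498.09 × 0.0066250 / (1 − (1+0.0066250)^−120) = $659.77.
Monthly savings = $848.22 − $659.77 = $188.45.
Break-even = $1,250.00 / $188.45 = 6.63 → 7 months.

7 months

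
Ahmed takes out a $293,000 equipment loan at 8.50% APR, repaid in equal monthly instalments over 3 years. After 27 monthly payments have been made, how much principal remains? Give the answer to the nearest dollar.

$80,370

With monthly rate i = 8.5%/12 = 0.0070833, the balance after k of n payments is P · [(1+i)^n − (1+i)^k] / [(1+i)^n − 1].
(1+0.0070833)^36 = 1.28930217 and (1+0.0070833)^27 = 1.20994613, so the balance is 293,000 × (1.28930217 − 1.20994613) / (1.28930217 − 1) = $80,370.36.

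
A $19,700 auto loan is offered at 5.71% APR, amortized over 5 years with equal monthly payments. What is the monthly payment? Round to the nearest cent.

$378.21

At 5.71% the monthly rate is 0.0047583, so the payment is 19,700 × 0.0047583 / (1 − 1.0047583^−60) = $378.21.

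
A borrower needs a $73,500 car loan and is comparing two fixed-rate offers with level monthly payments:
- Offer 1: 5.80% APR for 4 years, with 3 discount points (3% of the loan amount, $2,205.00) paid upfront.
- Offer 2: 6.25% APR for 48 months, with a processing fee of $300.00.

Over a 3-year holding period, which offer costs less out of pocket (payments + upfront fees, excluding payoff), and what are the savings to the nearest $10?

Offer 1: monthly rate = 5.8%/12 = 0.0048333; payment = 73,500 × 0.0048333 / (1 − (1+0.0048333)^−48) = $1,719.42.
Offer 2: monthly rate = 6.25%/12 = 0.0052083; payment = 73,500 × 0.0052083 / (1 − (1+0.0052083)^−48) = $1,734.59.
Over 36 months: Offer 1 costs 36 × $1,719.42 + $2,205.00 = $64,104.12; Offer 2 costs 36 × $1,734.59 + $300.00 = $62,745.24.
Offer 2 is cheaper by $64,104.12 − $62,745.24 = $1,358.88.

Offer 2 by $1,360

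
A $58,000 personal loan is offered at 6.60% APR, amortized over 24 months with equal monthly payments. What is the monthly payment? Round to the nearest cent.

$2,586.30

Monthly rate = 6.6%/12 = 0.0055000; payment = 58,000 × 0.0055000 / (1 − (1+0.0055000)^−24) = $2,586.30.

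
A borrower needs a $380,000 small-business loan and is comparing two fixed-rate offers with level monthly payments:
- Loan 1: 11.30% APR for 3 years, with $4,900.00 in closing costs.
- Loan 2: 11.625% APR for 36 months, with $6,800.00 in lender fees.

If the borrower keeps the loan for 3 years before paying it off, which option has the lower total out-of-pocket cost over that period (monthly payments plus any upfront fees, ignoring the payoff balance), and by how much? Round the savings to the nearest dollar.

Loan 1: monthly rate = 11.3%/12 = 0.0094167; payment = 380,000 × 0.0094167 / (1 − (1+0.0094167)^−36) = $12,494.77.
Loan 2: monthly rate = 11.625%/12 = 0.0096875; payment = 380,000 × 0.0096875 / (1 − (1+0.0096875)^−36) = $12,553.49.
Over 36 months: Loan 1 costs 36 × $12,494.77 + $4,900.00 = $454,711.72; Loan 2 costs 36 × $12,553.49 + $6,800.00 = $458,725.64.
Loan 1 is cheaper by $458,725.64 − $454,711.72 = $4,013.92.

Loan 1 by $4,014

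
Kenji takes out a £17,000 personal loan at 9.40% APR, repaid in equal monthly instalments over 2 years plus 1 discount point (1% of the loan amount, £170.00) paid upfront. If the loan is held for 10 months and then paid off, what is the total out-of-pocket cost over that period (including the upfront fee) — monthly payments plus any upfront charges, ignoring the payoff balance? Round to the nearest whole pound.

At 9.40% the monthly rate is 0.0078333, so the payment is 17,000 × 0.0078333 / (1 − 1.0078333^−24) = £779.76.
Total outlay = 10 × £779.76 + £170.00 = £7,967.60.

£7,968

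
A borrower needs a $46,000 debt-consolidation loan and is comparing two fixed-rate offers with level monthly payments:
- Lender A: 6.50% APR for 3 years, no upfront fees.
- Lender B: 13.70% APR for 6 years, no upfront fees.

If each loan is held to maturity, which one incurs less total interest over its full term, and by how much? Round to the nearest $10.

Lender A by $16,960

Lender A: at 6.50% the monthly rate is 0.0054167, so the payment is 46,000 × 0.0054167 / (1 − 1.0054167^−36) = $1,409.85.
Total interest on Lender A = 36 × $1,409.85 − $46,000 = $4,754.60.
Lender B: at 13.70% the monthly rate is 0.0114167, so the payment is 46,000 × 0.0114167 / (1 − 1.0114167^−72) = $940.49.
Total interest on Lender B = 72 × $940.49 − $46,000 = $21,715.28.
Lender A is lower by $16,960.68.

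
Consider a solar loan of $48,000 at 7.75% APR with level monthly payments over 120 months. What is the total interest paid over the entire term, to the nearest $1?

Monthly rate = 7.75%/12 = 0.0064583; payment = 48,000 × 0.0064583 / (1 − (1+0.0064583)^−120) = $576.05.
Total paid = 120 × $576.05 = $69,126.00; interest = $69,126.00 − $48,000 = $21,126.00.

$21,126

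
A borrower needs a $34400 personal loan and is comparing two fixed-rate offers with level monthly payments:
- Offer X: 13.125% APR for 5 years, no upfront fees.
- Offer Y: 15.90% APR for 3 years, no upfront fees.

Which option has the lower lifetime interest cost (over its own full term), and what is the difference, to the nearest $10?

Offer Y by $3,620

Offer X: at 13.125% the monthly rate is 0.0109375, so the payment is 34,400 × 0.0109375 / (1 − 1.0109375^−60) = $784.91.
Total interest on Offer X = 60 × $784.91 − $34,400 = $12,694.60.
Offer Y: at 15.90% the monthly rate is 0.0132500, so the payment is 34,400 × 0.0132500 / (1 − 1.0132500^−36) = $1,207.70.
Total interest on Offer Y = 36 × $1,207.70 − $34,400 = $9,077.20.
Offer Y is lower by $3,617.40.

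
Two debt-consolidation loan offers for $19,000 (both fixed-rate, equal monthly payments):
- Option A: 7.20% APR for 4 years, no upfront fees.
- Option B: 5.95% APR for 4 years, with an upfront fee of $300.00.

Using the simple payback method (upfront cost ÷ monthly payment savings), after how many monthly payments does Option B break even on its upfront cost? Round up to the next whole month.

Option A: at 7.20% the monthly rate is 0.0060000, so the payment is 19,000 × 0.0060000 / (1 − 1.0060000^−48) = $456.74.
Option B: monthly rate = 5.95%/12 = 0.0049583; payment = 19,000 × 0.0049583 / (1 − (1+0.0049583)^−48) = $445.78.
Monthly savings = $456.74 − $445.78 = $10.96.
Break-even = $300.00 / $10.96 = 27.37 → 28 months.

28 months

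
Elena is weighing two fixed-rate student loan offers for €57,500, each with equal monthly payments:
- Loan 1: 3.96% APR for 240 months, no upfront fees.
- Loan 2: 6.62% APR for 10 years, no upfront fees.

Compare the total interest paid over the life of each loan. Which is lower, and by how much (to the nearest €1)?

Loan 1: at 3.96% the monthly rate is 0.0033000, so the payment is 57,500 × 0.0033000 / (1 − 1.0033000^−240) = €347.23.
Total interest on Loan 1 = 240 × €347.23 − €57,500 = €25,835.20.
Loan 2: monthly rate = 6.62%/12 = 0.0055167; payment = 57,500 × 0.0055167 / (1 − (1+0.0055167)^−120) = €656.42.
Total interest on Loan 2 = 120 × €656.42 − €57,500 = €21,270.40.
Loan 2 is lower by €4,564.80.

Loan 2 by €4,565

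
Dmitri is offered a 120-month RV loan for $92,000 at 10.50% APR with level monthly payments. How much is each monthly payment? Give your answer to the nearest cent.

Monthly rate = 10.5%/12 = 0.0087500; payment = 92,000 × 0.0087500 / (1 − (1+0.0087500)^−120) = $1,241.40.

$1,241.40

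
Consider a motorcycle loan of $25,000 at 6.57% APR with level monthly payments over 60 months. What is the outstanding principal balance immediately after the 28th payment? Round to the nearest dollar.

$14,347

With monthly rate i = 6.57%/12 = 0.0054750, the balance after k of n payments is P · [(1+i)^n − (1+i)^k] / [(1+i)^n − 1].
(1+0.0054750)^60 = 1.38763936 and (1+0.0054750)^28 = 1.16518732, so the balance is 25,000 × (1.38763936 − 1.16518732) / (1.38763936 − 1) = $14,346.58.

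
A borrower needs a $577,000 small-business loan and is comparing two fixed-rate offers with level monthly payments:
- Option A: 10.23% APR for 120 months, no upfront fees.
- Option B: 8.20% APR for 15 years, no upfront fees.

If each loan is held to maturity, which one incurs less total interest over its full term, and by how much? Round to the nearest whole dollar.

Option A by $80,716

Option A: monthly rate = 10.23%/12 = 0.0085250; payment = 577,000 × 0.0085250 / (1 − (1+0.0085250)^−120) = $7,698.78.
Total interest on Option A = 120 × $7,698.78 − $577,000 = $346,853.60.
Option B: at 8.20% the monthly rate is 0.0068333, so the payment is 577,000 × 0.0068333 / (1 − 1.0068333^−180) = $5,580.94.
Total interest on Option B = 180 × $5,580.94 − $577,000 = $427,569.20.
Option A is lower by $80,715.60.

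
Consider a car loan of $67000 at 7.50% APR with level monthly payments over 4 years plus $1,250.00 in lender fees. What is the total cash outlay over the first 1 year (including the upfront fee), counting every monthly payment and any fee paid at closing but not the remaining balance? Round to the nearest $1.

Monthly rate = 7.5%/12 = 0.0062500; payment = 67,000 × 0.0062500 / (1 − (1+0.0062500)^−48) = $1,619.99.
Total outlay = 12 × $1,619.99 + $1,250.00 = $20,689.88.

$20,690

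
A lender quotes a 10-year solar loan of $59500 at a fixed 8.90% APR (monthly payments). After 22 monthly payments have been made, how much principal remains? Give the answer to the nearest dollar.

$52,140

With monthly rate i = 8.9%/12 = 0.0074167, the balance after k of n payments is P · [(1+i)^n − (1+i)^k] / [(1+i)^n − 1].
(1+0.0074167)^120 = 2.42714535 and (1+0.0074167)^22 = 1.17652428, so the balance is 59,500 × (2.42714535 − 1.17652428) / (2.42714535 − 1) = $52,140.42.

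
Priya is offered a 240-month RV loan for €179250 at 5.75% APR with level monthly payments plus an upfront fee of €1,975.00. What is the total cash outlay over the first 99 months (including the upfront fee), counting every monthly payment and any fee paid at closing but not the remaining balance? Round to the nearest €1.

€126,565

At 5.75% the monthly rate is 0.0047917, so the payment is 179,250 × 0.0047917 / (1 − 1.0047917^−240) = €1,258.48.
Total outlay = 99 × €1,258.48 + €1,975.00 = €126,564.52.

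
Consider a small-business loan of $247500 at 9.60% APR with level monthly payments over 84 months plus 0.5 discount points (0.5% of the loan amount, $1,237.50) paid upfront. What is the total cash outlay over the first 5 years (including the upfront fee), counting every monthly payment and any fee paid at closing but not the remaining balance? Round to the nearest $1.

Monthly rate = 9.6%/12 = 0.0080000; payment = 247,500 × 0.0080000 / (1 − (1+0.0080000)^−84) = $4,057.82.
Total outlay = 60 × $4,057.82 + $1,237.50 = $244,706.70.

$244,707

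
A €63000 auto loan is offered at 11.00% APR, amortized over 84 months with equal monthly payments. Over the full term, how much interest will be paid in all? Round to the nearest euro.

At 11.00% the monthly rate is 0.0091667, so the payment is 63,000 × 0.0091667 / (1 − 1.0091667^−84) = €1,078.71.
Total paid = 84 × €1,078.71 = €90,611.64; interest = €90,611.64 − €63,000 = €27,611.64.

€27,612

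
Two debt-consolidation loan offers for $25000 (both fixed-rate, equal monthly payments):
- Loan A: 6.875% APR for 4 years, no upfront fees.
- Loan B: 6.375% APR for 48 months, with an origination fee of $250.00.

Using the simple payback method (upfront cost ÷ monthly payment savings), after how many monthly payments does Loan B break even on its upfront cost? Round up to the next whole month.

44 months

Loan A: monthly rate = 6.875%/12 = 0.0057292; payment = 25,000 × 0.0057292 / (1 − (1+0.0057292)^−48) = $597.21.
Loan B: at 6.375% the monthly rate is 0.0053125, so the payment is 25,000 × 0.0053125 / (1 − 1.0053125^−48) = $591.43.
Monthly savings = $597.21 − $591.43 = $5.78.
Break-even = $250.00 / $5.78 = 43.25 → 44 months.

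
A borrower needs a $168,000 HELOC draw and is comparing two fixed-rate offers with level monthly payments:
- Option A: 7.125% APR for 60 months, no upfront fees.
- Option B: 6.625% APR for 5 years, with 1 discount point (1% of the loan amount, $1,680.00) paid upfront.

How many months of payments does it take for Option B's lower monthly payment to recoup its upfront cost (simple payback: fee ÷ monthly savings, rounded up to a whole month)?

Option A: monthly rate = 7.125%/12 = 0.0059375; payment = 168,000 × 0.0059375 / (1 − (1+0.0059375)^−60) = $3,336.52.
Option B: monthly rate = 6.625%/12 = 0.0055208; payment = 168,000 × 0.0055208 / (1 − (1+0.0055208)^−60) = $3,296.96.
Monthly savings = $3,336.52 − $3,296.96 = $39.56.
Break-even = $1,680.00 / $39.56 = 42.47 → 43 months.

43 months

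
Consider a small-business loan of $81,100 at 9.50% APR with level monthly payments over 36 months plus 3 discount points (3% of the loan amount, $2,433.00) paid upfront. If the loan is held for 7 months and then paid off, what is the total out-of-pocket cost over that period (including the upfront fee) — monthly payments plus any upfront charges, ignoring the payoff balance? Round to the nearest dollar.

Monthly rate = 9.5%/12 = 0.0079167; payment = 81,100 × 0.0079167 / (1 − (1+0.0079167)^−36) = $2,597.87.
Total outlay = 7 × $2,597.87 + $2,433.00 = $20,618.09.

$20,618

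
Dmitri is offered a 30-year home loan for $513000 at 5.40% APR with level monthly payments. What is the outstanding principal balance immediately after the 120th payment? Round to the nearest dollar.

With monthly rate i = 5.4%/12 = 0.0045000, the balance after k of n payments is P · [(1+i)^n − (1+i)^k] / [(1+i)^n − 1].
(1+0.0045000)^360 = 5.03476020 and (1+0.0045000)^120 = 1.71392941, so the balance is 513,000 × (5.03476020 − 1.71392941) / (5.03476020 − 1) = $422,227.37.

$422,227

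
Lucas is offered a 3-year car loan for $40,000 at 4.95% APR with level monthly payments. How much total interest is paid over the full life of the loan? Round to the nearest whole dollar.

$3,126

Monthly rate = 4.95%/12 = 0.0041250; payment = 40,000 × 0.0041250 / (1 − (1+0.0041250)^−36) = $1,197.94.
Total paid = 36 × $1,197.94 = $43,125.84; interest = $43,125.84 − $40,000 = $3,125.84.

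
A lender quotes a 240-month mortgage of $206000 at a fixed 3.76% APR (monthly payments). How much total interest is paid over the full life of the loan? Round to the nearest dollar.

$87,381

Monthly rate = 3.76%/12 = 0.0031333; payment = 206,000 × 0.0031333 / (1 − (1+0.0031333)^−240) = $1,222.42.
Total paid = 240 × $1,222.42 = $293,380.80; interest = $293,380.80 − $206,000 = $87,380.80.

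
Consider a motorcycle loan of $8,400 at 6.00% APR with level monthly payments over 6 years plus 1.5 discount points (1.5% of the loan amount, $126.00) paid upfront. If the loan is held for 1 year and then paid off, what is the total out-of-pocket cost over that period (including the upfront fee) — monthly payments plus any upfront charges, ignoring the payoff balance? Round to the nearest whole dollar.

$1,797

Monthly rate = 6%/12 = 0.0050000; payment = 8,400 × 0.0050000 / (1 − (1+0.0050000)^−72) = $139.21.
Total outlay = 12 × $139.21 + $126.00 = $1,796.52.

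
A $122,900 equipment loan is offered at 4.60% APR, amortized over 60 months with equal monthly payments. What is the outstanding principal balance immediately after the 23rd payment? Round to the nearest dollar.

With monthly rate i = 4.6%/12 = 0.0038333, the balance after k of n payments is P · [(1+i)^n − (1+i)^k] / [(1+i)^n − 1].
(1+0.0038333)^60 = 1.25804671 and (1+0.0038333)^23 = 1.09198606, so the balance is 122,900 × (1.25804671 − 1.09198606) / (1.25804671 − 1) = $79,089.77.

$79,090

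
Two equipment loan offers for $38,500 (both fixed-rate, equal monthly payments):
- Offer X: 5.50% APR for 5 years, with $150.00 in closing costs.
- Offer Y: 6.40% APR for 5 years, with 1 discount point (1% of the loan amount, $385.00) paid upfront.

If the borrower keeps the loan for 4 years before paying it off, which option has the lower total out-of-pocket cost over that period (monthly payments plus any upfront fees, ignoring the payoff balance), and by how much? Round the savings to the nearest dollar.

Offer X by $1,008

Offer X: at 5.50% the monthly rate is 0.0045833, so the payment is 38,500 × 0.0045833 / (1 − 1.0045833^−60) = $735.39.
Offer Y: at 6.40% the monthly rate is 0.0053333, so the payment is 38,500 × 0.0053333 / (1 − 1.0053333^−60) = $751.49.
Over 48 months: Offer X costs 48 × $735.39 + $150.00 = $35,448.72; Offer Y costs 48 × $751.49 + $385.00 = $36,456.52.
Offer X is cheaper by $36,456.52 − $35,448.72 = $1,007.80.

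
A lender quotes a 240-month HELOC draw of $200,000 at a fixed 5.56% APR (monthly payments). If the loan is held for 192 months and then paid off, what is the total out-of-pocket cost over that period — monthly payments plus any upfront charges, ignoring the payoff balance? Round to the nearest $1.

At 5.56% the monthly rate is 0.0046333, so the payment is 200,000 × 0.0046333 / (1 − 1.0046333^−240) = $1,382.56.
Total outlay = 192 × $1,382.56 = $265,451.52.

$265,452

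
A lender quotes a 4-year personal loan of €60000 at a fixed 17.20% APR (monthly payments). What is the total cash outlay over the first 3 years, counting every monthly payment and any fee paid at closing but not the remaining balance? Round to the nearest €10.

At 17.20% the monthly rate is 0.0143333, so the payment is 60,000 × 0.0143333 / (1 − 1.0143333^−48) = €1,737.52.
Total outlay = 36 × €1,737.52 = €62,550.72.

€62,550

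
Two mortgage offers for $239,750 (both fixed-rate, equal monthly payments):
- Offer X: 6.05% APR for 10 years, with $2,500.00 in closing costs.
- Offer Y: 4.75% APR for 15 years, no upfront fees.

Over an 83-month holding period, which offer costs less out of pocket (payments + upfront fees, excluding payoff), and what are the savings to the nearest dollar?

Offer X: monthly rate = 6.05%/12 = 0.0050417; payment = 239,750 × 0.0050417 / (1 − (1+0.0050417)^−120) = $2,667.74.
Offer Y: at 4.75% the monthly rate is 0.0039583, so the payment is 239,750 × 0.0039583 / (1 − 1.0039583^−180) = $1,864.85.
Over 83 months: Offer X costs 83 × $2,667.74 + $2,500.00 = $223,922.42; Offer Y costs 83 × $1,864.85 = $154,782.55.
Offer Y is cheaper by $223,922.42 − $154,782.55 = $69,139.87.

Offer Y by $69,140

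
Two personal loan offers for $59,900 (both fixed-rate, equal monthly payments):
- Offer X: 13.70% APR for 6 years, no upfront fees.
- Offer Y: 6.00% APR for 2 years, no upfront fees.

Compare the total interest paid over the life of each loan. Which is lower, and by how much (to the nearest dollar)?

Offer X: monthly rate = 13.7%/12 = 0.0114167; payment = 59,900 × 0.0114167 / (1 − (1+0.0114167)^−72) = $1,224.68.
Total interest on Offer X = 72 × $1,224.68 − $59,900 = $28,276.96.
Offer Y: monthly rate = 6%/12 = 0.0050000; payment = 59,900 × 0.0050000 / (1 − (1+0.0050000)^−24) = $2,654.80.
Total interest on Offer Y = 24 × $2,654.80 − $59,900 = $3,815.20.
Offer Y is lower by $24,461.76.

Offer Y by $24,462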